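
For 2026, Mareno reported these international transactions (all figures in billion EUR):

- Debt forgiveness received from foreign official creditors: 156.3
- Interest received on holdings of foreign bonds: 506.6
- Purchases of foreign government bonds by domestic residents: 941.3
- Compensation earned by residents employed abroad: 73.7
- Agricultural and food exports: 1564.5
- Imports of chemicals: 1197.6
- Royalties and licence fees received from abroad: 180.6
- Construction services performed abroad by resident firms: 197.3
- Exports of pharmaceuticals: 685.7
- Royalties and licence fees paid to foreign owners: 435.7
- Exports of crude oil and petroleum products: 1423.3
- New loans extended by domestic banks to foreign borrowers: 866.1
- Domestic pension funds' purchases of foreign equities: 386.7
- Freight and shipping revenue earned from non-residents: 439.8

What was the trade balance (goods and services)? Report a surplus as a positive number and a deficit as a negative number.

Goods: -1197.6 + 1423.3 + 685.7 + 1564.5 = 2475.9
Services: -435.7 + 180.6 + 439.8 + 197.3 = 382.0
Trade balance = 2475.9 + 382.0 = 2857.9
(Excluded from the trade balance — capital account: debt forgiveness received from foreign official creditors 156.3; primary income: interest received on holdings of foreign bonds 506.6, compensation earned by residents employed abroad 73.7; financial account: purchases of foreign government bonds by domestic residents 941.3, new loans extended by domestic banks to foreign borrowers 866.1, domestic pension funds' purchases of foreign equities 386.7.)

2857.9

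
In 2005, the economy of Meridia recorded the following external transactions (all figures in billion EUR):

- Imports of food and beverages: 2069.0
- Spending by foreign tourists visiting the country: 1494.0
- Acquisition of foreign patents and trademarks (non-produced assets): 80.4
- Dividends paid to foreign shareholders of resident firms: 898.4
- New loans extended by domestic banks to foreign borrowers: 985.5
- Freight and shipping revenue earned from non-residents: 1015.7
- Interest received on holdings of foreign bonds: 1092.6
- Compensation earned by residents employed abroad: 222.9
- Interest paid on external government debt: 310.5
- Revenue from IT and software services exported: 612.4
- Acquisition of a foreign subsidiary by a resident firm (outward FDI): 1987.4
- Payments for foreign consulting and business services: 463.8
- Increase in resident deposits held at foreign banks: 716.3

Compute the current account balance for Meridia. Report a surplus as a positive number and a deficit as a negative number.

695.9

Goods: -2069.0
Services: 612.4 - 463.8 + 1015.7 + 1494.0 = 2658.3
Primary income: -310.5 + 1092.6 - 898.4 + 222.9 = 106.6
Current account = (-2069.0) + 2658.3 + 106.6 = 695.9
(Excluded from the current account — capital account: acquisition of foreign patents and trademarks (non-produced assets) 80.4; financial account: new loans extended by domestic banks to foreign borrowers 985.5, acquisition of a foreign subsidiary by a resident firm (outward FDI) 1987.4, increase in resident deposits held at foreign banks 716.3.)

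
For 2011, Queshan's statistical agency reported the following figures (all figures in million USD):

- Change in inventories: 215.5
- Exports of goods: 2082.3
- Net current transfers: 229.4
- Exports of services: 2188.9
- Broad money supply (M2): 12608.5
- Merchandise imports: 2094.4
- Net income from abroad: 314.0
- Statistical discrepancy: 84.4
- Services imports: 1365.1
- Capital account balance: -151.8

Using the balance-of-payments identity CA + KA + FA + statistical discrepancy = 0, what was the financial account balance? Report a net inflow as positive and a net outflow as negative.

-1287.7

Goods balance = 2082.3 - 2094.4 = -12.1
Services balance = 2188.9 - 1365.1 = 823.8
Trade balance (goods + services) = -12.1 + 823.8 = 811.7
Net primary income = 314.0
Net secondary income = 229.4
Current account = 811.7 + 314.0 + 229.4 = 1355.1
Financial account = -(1355.1 + (-151.8) + 84.4) = -1287.7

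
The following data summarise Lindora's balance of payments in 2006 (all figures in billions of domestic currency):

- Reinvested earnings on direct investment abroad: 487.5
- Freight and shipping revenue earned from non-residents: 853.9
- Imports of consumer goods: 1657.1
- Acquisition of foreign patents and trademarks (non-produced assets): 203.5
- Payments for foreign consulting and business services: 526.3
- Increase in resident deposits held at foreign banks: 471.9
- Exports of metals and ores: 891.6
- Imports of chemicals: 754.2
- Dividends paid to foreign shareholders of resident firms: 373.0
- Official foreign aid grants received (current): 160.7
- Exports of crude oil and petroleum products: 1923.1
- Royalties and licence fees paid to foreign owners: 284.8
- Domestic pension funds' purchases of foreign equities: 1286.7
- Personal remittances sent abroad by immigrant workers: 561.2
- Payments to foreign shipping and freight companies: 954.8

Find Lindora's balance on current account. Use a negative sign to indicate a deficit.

Goods: 891.6 - 1657.1 - 754.2 + 1923.1 = 403.4
Services: 853.9 - 284.8 - 526.3 - 954.8 = -912.0
Primary income: 487.5 - 373.0 = 114.5
Secondary income: -561.2 + 160.7 = -400.5
Current account = 403.4 + (-912.0) + 114.5 + (-400.5) = -794.6
(Excluded from the current account — capital account: acquisition of foreign patents and trademarks (non-produced assets) 203.5; financial account: increase in resident deposits held at foreign banks 471.9, domestic pension funds' purchases of foreign equities 1286.7.)

-794.6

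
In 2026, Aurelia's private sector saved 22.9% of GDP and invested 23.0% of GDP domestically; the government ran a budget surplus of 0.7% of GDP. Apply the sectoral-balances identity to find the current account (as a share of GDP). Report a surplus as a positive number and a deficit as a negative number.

0.6

By the sectoral-balances identity, CA = (S_private - I) + (T - G).
Private balance = 22.9 - 23.0 = -0.1
Government balance (T - G) = 0.7
CA = -0.1 + 0.7 = 0.6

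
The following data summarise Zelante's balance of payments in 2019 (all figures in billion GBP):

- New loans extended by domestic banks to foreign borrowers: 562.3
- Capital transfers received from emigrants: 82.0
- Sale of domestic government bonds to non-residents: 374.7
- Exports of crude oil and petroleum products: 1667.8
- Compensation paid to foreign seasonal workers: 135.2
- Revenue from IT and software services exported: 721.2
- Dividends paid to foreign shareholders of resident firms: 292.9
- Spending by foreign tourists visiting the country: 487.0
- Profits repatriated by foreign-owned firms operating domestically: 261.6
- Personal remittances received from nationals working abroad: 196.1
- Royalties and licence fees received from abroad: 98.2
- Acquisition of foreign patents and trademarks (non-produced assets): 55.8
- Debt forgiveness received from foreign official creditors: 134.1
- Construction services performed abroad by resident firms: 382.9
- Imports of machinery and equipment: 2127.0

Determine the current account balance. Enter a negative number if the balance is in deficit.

736.5

Goods: 1667.8 - 2127.0 = -459.2
Services: 721.2 + 487.0 + 382.9 + 98.2 = 1689.3
Primary income: -261.6 - 135.2 - 292.9 = -689.7
Secondary income: 196.1
Current account = (-459.2) + 1689.3 + (-689.7) + 196.1 = 736.5
(Excluded from the current account — financial account: new loans extended by domestic banks to foreign borrowers 562.3, sale of domestic government bonds to non-residents 374.7; capital account: capital transfers received from emigrants 82.0, acquisition of foreign patents and trademarks (non-produced assets) 55.8, debt forgiveness received from foreign official creditors 134.1.)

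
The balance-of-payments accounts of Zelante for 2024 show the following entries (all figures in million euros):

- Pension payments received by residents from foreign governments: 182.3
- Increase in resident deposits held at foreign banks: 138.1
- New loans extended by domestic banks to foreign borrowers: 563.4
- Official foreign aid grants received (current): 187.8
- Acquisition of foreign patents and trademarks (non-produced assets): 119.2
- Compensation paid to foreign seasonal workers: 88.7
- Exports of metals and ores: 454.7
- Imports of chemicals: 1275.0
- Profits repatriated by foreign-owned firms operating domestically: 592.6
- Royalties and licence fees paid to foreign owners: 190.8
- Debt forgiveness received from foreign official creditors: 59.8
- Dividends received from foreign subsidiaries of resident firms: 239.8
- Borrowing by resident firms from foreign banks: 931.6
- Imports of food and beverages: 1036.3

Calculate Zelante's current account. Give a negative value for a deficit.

Goods: -1275.0 - 1036.3 + 454.7 = -1856.6
Services: -190.8
Primary income: 239.8 - 592.6 - 88.7 = -441.5
Secondary income: 182.3 + 187.8 = 370.1
Current account = (-1856.6) + (-190.8) + (-441.5) + 370.1 = -2118.8
(Excluded from the current account — financial account: increase in resident deposits held at foreign banks 138.1, new loans extended by domestic banks to foreign borrowers 563.4, borrowing by resident firms from foreign banks 931.6; capital account: acquisition of foreign patents and trademarks (non-produced assets) 119.2, debt forgiveness received from foreign official creditors 59.8.)

-2118.8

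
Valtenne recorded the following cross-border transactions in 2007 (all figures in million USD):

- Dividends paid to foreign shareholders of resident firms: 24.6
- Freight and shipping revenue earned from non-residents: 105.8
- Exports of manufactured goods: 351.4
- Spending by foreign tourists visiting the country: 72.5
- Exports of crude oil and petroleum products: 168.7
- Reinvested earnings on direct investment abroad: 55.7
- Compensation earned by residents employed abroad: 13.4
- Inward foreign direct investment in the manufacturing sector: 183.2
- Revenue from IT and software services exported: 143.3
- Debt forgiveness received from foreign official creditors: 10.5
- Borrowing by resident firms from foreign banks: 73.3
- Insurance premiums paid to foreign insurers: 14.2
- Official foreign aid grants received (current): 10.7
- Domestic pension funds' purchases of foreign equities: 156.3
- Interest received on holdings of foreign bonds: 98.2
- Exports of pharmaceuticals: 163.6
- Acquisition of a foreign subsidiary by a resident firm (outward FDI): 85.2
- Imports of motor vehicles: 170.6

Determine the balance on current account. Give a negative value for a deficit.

973.9

Goods: 351.4 - 170.6 + 163.6 + 168.7 = 513.1
Services: 105.8 + 72.5 - 14.2 + 143.3 = 307.4
Primary income: 55.7 + 98.2 + 13.4 - 24.6 = 142.7
Secondary income: 10.7
Current account = 513.1 + 307.4 + 142.7 + 10.7 = 973.9
(Excluded from the current account — financial account: inward foreign direct investment in the manufacturing sector 183.2, borrowing by resident firms from foreign banks 73.3, domestic pension funds' purchases of foreign equities 156.3, acquisition of a foreign subsidiary by a resident firm (outward FDI) 85.2; capital account: debt forgiveness received from foreign official creditors 10.5.)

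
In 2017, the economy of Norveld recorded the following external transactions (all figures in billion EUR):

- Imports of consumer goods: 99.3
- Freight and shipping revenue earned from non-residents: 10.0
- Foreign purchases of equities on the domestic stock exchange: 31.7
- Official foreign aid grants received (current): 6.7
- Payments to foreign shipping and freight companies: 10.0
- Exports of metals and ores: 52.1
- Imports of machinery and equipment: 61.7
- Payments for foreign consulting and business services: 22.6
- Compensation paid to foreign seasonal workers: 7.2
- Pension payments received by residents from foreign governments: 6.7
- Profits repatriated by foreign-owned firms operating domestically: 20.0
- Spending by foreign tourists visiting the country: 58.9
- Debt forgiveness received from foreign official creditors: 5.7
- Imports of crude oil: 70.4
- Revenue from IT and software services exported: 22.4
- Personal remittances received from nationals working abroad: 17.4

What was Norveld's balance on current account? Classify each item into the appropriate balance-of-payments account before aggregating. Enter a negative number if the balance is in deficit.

Goods: -70.4 - 61.7 + 52.1 - 99.3 = -179.3
Services: 58.9 + 22.4 + 10.0 - 10.0 - 22.6 = 58.7
Primary income: -20.0 - 7.2 = -27.2
Secondary income: 6.7 + 6.7 + 17.4 = 30.8
Current account = (-179.3) + 58.7 + (-27.2) + 30.8 = -117.0
(Excluded from the current account — financial account: foreign purchases of equities on the domestic stock exchange 31.7; capital account: debt forgiveness received from foreign official creditors 5.7.)

-117.0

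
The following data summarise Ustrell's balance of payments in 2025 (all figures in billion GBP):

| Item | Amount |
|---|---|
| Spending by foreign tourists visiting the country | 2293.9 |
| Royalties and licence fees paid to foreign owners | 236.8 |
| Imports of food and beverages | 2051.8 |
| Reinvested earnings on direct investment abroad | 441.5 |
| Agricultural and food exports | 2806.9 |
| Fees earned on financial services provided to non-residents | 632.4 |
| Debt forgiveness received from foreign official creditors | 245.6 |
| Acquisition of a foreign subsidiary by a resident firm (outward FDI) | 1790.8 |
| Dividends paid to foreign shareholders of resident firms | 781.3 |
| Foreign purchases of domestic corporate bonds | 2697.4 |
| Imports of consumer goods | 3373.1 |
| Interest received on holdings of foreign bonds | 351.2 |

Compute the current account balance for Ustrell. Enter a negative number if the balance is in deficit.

82.9

Goods: -3373.1 + 2806.9 - 2051.8 = -2618.0
Services: -236.8 + 632.4 + 2293.9 = 2689.5
Primary income: 351.2 - 781.3 + 441.5 = 11.4
Current account = (-2618.0) + 2689.5 + 11.4 = 82.9
(Excluded from the current account — capital account: debt forgiveness received from foreign official creditors 245.6; financial account: acquisition of a foreign subsidiary by a resident firm (outward FDI) 1790.8, foreign purchases of domestic corporate bonds 2697.4.)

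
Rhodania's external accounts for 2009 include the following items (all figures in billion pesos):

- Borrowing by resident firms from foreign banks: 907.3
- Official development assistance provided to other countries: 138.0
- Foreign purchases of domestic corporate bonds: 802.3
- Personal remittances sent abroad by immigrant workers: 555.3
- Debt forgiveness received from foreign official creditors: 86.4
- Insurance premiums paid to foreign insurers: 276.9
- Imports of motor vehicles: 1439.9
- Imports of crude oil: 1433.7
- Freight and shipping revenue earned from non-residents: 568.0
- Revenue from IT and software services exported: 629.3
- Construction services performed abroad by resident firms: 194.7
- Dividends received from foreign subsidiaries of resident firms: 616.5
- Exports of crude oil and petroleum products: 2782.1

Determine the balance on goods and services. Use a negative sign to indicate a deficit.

1023.6

Goods: -1433.7 - 1439.9 + 2782.1 = -91.5
Services: 629.3 - 276.9 + 194.7 + 568.0 = 1115.1
Trade balance = -91.5 + 1115.1 = 1023.6
(Excluded from the trade balance — financial account: borrowing by resident firms from foreign banks 907.3, foreign purchases of domestic corporate bonds 802.3; secondary income: official development assistance provided to other countries 138.0, personal remittances sent abroad by immigrant workers 555.3; capital account: debt forgiveness received from foreign official creditors 86.4; primary income: dividends received from foreign subsidiaries of resident firms 616.5.)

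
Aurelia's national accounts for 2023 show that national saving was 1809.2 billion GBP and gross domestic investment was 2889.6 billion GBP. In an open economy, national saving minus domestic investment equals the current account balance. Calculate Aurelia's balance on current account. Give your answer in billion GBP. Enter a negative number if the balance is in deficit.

CA = S - I = 1809.2 - 2889.6 = -1080.4

-1080.4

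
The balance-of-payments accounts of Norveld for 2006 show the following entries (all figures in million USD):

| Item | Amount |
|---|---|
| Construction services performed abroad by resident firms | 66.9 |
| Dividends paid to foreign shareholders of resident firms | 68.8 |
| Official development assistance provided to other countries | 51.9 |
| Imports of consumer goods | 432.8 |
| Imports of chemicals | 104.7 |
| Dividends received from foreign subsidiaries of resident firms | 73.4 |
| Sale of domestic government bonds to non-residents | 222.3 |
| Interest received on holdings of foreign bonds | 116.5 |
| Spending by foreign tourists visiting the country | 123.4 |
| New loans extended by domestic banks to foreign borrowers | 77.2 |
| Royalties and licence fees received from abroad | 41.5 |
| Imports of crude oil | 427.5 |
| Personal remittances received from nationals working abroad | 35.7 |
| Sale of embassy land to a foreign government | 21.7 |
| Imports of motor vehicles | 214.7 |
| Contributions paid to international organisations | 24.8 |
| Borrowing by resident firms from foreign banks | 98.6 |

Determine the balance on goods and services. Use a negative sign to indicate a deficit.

Goods: -432.8 - 427.5 - 214.7 - 104.7 = -1179.7
Services: 66.9 + 41.5 + 123.4 = 231.8
Trade balance = -1179.7 + 231.8 = -947.9
(Excluded from the trade balance — primary income: dividends paid to foreign shareholders of resident firms 68.8, dividends received from foreign subsidiaries of resident firms 73.4, interest received on holdings of foreign bonds 116.5; secondary income: official development assistance provided to other countries 51.9, personal remittances received from nationals working abroad 35.7, contributions paid to international organisations 24.8; financial account: sale of domestic government bonds to non-residents 222.3, new loans extended by domestic banks to foreign borrowers 77.2, borrowing by resident firms from foreign banks 98.6; capital account: sale of embassy land to a foreign government 21.7.)

-947.9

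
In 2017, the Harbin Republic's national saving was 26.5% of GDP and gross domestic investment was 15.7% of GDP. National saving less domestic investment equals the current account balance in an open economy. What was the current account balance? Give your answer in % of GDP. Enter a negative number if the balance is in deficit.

CA = S - I = 26.5 - 15.7 = 10.8

10.8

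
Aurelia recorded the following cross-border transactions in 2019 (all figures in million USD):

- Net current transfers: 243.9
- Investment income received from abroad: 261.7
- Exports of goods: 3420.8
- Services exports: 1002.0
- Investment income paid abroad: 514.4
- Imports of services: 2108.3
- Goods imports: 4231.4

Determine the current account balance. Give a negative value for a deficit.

Goods balance = 3420.8 - 4231.4 = -810.6
Services balance = 1002.0 - 2108.3 = -1106.3
Trade balance (goods + services) = -810.6 + (-1106.3) = -1916.9
Net primary income = 261.7 - 514.4 = -252.7
Net secondary income = 243.9
Current account = -1916.9 + (-252.7) + 243.9 = -1925.7

-1925.7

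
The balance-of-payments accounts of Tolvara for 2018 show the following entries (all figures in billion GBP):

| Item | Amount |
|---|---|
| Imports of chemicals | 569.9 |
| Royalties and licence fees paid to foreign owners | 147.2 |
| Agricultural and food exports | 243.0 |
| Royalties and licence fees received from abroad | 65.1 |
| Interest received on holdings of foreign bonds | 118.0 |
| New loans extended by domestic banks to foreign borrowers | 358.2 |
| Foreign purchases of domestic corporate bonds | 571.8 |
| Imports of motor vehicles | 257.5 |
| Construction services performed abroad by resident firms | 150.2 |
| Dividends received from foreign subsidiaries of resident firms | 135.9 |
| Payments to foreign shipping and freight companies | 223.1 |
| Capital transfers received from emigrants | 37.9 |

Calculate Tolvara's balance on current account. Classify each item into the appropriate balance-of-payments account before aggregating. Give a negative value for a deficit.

Goods: -257.5 + 243.0 - 569.9 = -584.4
Services: -147.2 + 65.1 + 150.2 - 223.1 = -155.0
Primary income: 118.0 + 135.9 = 253.9
Current account = (-584.4) + (-155.0) + 253.9 = -485.5
(Excluded from the current account — financial account: new loans extended by domestic banks to foreign borrowers 358.2, foreign purchases of domestic corporate bonds 571.8; capital account: capital transfers received from emigrants 37.9.)

-485.5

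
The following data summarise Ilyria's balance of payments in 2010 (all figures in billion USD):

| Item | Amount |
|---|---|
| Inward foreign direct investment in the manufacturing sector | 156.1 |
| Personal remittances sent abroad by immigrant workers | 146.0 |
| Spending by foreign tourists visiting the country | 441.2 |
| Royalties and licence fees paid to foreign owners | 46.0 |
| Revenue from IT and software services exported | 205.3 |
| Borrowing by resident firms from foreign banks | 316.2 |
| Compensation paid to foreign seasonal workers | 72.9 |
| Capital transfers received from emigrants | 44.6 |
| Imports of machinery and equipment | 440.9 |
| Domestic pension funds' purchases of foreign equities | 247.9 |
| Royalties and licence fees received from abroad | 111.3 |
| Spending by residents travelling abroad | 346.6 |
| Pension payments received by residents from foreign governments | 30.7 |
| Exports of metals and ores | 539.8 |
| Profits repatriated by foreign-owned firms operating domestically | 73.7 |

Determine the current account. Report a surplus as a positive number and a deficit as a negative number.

202.2

Goods: 539.8 - 440.9 = 98.9
Services: 205.3 + 441.2 - 346.6 + 111.3 - 46.0 = 365.2
Primary income: -72.9 - 73.7 = -146.6
Secondary income: 30.7 - 146.0 = -115.3
Current account = 98.9 + 365.2 + (-146.6) + (-115.3) = 202.2
(Excluded from the current account — financial account: inward foreign direct investment in the manufacturing sector 156.1, borrowing by resident firms from foreign banks 316.2, domestic pension funds' purchases of foreign equities 247.9; capital account: capital transfers received from emigrants 44.6.)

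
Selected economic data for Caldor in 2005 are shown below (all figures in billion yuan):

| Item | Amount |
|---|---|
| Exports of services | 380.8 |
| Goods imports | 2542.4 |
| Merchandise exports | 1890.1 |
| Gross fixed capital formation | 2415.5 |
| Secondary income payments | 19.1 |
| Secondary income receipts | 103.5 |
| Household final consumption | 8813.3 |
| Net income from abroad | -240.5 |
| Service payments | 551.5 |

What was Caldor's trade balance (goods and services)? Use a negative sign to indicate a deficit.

-823.0

Goods balance = 1890.1 - 2542.4 = -652.3
Services balance = 380.8 - 551.5 = -170.7
Trade balance (goods + services) = -652.3 + (-170.7) = -823.0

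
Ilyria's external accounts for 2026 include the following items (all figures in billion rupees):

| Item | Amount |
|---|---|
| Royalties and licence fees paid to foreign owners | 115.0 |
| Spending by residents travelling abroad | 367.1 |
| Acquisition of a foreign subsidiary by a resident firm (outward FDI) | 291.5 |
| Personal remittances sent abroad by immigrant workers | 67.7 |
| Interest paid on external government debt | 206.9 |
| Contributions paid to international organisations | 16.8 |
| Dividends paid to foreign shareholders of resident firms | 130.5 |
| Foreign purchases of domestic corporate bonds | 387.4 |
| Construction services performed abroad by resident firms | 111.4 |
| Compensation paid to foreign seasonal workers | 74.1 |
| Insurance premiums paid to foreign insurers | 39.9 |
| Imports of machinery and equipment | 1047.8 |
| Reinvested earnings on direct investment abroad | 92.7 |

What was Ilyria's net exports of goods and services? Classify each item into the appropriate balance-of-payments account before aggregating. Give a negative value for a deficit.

Goods: -1047.8
Services: -39.9 - 367.1 + 111.4 - 115.0 = -410.6
Trade balance = -1047.8 + (-410.6) = -1458.4
(Excluded from the trade balance — financial account: acquisition of a foreign subsidiary by a resident firm (outward FDI) 291.5, foreign purchases of domestic corporate bonds 387.4; secondary income: personal remittances sent abroad by immigrant workers 67.7, contributions paid to international organisations 16.8; primary income: interest paid on external government debt 206.9, dividends paid to foreign shareholders of resident firms 130.5, compensation paid to foreign seasonal workers 74.1, reinvested earnings on direct investment abroad 92.7.)

-1458.4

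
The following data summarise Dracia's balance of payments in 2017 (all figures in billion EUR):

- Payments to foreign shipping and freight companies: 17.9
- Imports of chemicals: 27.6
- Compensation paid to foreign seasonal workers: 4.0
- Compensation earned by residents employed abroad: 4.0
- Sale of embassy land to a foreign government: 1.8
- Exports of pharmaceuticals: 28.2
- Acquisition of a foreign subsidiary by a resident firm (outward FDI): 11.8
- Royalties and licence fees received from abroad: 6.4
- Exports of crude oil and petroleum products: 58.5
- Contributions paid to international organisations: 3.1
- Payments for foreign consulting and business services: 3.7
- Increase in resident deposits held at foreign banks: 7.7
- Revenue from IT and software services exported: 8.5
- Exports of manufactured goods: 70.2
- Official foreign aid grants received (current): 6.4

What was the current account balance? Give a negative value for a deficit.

Goods: 28.2 + 70.2 - 27.6 + 58.5 = 129.3
Services: -3.7 - 17.9 + 8.5 + 6.4 = -6.7
Primary income: -4.0 + 4.0 = 0.0
Secondary income: 6.4 - 3.1 = 3.3
Current account = 129.3 + (-6.7) + 0.0 + 3.3 = 125.9
(Excluded from the current account — capital account: sale of embassy land to a foreign government 1.8; financial account: acquisition of a foreign subsidiary by a resident firm (outward FDI) 11.8, increase in resident deposits held at foreign banks 7.7.)

125.9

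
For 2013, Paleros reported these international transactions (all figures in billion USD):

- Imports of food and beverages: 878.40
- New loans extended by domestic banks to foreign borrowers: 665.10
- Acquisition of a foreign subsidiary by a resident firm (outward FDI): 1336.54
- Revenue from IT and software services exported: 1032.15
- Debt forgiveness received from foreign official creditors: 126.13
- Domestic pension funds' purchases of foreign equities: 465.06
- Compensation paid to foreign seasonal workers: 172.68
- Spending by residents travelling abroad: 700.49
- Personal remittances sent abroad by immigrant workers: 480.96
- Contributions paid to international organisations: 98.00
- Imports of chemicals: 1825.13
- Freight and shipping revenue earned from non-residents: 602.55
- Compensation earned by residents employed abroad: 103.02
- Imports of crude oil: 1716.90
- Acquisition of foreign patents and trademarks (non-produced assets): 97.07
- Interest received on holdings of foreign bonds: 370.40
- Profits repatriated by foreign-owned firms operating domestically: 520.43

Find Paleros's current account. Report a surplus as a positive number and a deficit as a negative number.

-4284.87

Goods: -878.40 - 1825.13 - 1716.90 = -4420.43
Services: 1032.15 + 602.55 - 700.49 = 934.21
Primary income: 103.02 + 370.40 - 520.43 - 172.68 = -219.69
Secondary income: -480.96 - 98.00 = -578.96
Current account = (-4420.43) + 934.21 + (-219.69) + (-578.96) = -4284.87
(Excluded from the current account — financial account: new loans extended by domestic banks to foreign borrowers 665.10, acquisition of a foreign subsidiary by a resident firm (outward FDI) 1336.54, domestic pension funds' purchases of foreign equities 465.06; capital account: debt forgiveness received from foreign official creditors 126.13, acquisition of foreign patents and trademarks (non-produced assets) 97.07.)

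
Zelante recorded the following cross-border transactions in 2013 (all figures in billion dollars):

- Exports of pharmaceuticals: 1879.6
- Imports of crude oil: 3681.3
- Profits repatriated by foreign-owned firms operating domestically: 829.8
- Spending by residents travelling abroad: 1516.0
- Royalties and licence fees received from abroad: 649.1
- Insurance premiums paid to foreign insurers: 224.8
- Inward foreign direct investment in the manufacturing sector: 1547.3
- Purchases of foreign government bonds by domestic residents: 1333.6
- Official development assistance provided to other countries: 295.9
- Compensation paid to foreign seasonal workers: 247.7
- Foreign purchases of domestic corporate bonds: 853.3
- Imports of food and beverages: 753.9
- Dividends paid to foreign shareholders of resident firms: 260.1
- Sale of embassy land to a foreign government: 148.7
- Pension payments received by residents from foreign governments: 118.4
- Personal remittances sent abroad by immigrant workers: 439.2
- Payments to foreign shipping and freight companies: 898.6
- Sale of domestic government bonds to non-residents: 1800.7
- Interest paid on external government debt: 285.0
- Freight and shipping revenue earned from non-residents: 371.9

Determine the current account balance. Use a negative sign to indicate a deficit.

-6413.3

Goods: -753.9 + 1879.6 - 3681.3 = -2555.6
Services: -1516.0 + 371.9 - 224.8 - 898.6 + 649.1 = -1618.4
Primary income: -829.8 - 260.1 - 285.0 - 247.7 = -1622.6
Secondary income: -439.2 + 118.4 - 295.9 = -616.7
Current account = (-2555.6) + (-1618.4) + (-1622.6) + (-616.7) = -6413.3
(Excluded from the current account — financial account: inward foreign direct investment in the manufacturing sector 1547.3, purchases of foreign government bonds by domestic residents 1333.6, foreign purchases of domestic corporate bonds 853.3, sale of domestic government bonds to non-residents 1800.7; capital account: sale of embassy land to a foreign government 148.7.)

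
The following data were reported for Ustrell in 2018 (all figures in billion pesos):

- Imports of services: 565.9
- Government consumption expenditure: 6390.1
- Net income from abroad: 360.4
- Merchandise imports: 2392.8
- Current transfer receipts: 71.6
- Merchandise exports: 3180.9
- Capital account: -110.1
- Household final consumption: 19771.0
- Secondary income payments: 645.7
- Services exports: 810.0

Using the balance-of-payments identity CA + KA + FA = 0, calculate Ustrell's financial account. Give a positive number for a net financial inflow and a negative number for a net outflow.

-708.4

Goods balance = 3180.9 - 2392.8 = 788.1
Services balance = 810.0 - 565.9 = 244.1
Trade balance (goods + services) = 788.1 + 244.1 = 1032.2
Net primary income = 360.4
Net secondary income = 71.6 - 645.7 = -574.1
Current account = 1032.2 + 360.4 + (-574.1) = 818.5
Financial account = -(818.5 + (-110.1)) = -708.4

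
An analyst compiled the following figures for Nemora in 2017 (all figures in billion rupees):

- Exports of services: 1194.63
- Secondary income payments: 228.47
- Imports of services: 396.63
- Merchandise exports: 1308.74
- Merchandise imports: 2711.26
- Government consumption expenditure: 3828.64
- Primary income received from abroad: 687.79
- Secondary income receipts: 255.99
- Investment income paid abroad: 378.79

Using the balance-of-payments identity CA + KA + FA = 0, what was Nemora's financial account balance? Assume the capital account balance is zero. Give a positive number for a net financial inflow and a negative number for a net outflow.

268.00

Goods balance = 1308.74 - 2711.26 = -1402.52
Services balance = 1194.63 - 396.63 = 798.00
Trade balance (goods + services) = -1402.52 + 798.00 = -604.52
Net primary income = 687.79 - 378.79 = 309.00
Net secondary income = 255.99 - 228.47 = 27.52
Current account = -604.52 + 309.00 + 27.52 = -268.00
Financial account = -(-268.00) = 268.00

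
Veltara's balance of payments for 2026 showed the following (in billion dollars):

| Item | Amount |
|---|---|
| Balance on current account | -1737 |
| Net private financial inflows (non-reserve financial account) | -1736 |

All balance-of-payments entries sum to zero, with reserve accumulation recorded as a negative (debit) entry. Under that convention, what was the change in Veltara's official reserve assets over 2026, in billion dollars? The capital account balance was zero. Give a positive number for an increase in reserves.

-3473

Official reserve transactions balance = -((-1737) + (-1736)) = 3473
An accumulation of reserves is recorded as a debit (negative entry), so the change in the stock of reserves is the negative of that balance.
Change in official reserves = -(3473) = -3473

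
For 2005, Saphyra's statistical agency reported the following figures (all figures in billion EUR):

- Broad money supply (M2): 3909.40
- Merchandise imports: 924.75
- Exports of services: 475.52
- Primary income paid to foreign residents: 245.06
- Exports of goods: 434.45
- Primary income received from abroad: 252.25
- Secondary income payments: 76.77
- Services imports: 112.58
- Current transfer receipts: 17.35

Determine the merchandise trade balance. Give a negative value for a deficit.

Goods balance = 434.45 - 924.75 = -490.30

-490.30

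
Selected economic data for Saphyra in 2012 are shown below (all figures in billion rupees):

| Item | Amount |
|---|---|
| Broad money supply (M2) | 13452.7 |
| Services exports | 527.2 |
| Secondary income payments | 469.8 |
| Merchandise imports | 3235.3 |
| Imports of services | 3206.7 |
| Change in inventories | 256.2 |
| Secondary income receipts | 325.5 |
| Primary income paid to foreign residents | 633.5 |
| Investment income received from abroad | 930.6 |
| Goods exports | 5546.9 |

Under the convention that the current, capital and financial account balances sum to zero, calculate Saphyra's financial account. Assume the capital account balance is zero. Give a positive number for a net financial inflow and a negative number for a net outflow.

Goods balance = 5546.9 - 3235.3 = 2311.6
Services balance = 527.2 - 3206.7 = -2679.5
Trade balance (goods + services) = 2311.6 + (-2679.5) = -367.9
Net primary income = 930.6 - 633.5 = 297.1
Net secondary income = 325.5 - 469.8 = -144.3
Current account = -367.9 + 297.1 + (-144.3) = -215.1
Financial account = -(-215.1) = 215.1

215.1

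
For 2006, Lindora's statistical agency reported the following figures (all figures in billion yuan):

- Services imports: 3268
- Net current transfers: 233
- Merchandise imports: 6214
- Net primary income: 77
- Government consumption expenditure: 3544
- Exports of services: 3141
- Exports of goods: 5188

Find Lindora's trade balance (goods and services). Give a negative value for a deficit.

Goods balance = 5188 - 6214 = -1026
Services balance = 3141 - 3268 = -127
Trade balance (goods + services) = -1026 + (-127) = -1153

-1153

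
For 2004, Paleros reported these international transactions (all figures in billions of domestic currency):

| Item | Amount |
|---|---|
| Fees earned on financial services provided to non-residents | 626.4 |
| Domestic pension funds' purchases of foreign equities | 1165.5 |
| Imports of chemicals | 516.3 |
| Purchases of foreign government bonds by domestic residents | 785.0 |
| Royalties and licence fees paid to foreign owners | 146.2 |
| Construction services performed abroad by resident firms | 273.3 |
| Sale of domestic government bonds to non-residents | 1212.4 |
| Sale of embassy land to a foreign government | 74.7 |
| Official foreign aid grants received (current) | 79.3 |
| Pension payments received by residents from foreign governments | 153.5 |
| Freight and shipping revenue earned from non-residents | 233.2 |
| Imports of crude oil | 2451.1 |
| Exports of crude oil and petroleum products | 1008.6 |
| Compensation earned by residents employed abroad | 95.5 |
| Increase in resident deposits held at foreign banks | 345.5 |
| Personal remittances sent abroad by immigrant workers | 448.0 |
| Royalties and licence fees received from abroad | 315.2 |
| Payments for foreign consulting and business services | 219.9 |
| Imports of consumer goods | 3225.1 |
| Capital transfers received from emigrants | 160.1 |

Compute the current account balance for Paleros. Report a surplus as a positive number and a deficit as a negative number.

Goods: 1008.6 - 2451.1 - 3225.1 - 516.3 = -5183.9
Services: 233.2 + 626.4 - 146.2 + 273.3 - 219.9 + 315.2 = 1082.0
Primary income: 95.5
Secondary income: 79.3 - 448.0 + 153.5 = -215.2
Current account = (-5183.9) + 1082.0 + 95.5 + (-215.2) = -4221.6
(Excluded from the current account — financial account: domestic pension funds' purchases of foreign equities 1165.5, purchases of foreign government bonds by domestic residents 785.0, sale of domestic government bonds to non-residents 1212.4, increase in resident deposits held at foreign banks 345.5; capital account: sale of embassy land to a foreign government 74.7, capital transfers received from emigrants 160.1.)

-4221.6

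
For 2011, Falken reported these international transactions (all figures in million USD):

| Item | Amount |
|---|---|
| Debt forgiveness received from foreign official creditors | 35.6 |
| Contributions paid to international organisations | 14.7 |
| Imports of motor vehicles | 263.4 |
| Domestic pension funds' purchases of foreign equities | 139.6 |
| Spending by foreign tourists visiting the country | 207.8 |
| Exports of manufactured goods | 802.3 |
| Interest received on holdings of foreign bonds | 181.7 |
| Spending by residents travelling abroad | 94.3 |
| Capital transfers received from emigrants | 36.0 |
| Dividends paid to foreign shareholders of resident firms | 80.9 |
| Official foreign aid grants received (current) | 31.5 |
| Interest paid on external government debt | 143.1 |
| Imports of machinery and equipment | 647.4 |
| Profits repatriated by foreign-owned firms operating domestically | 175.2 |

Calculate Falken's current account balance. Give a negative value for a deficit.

-195.7

Goods: -647.4 + 802.3 - 263.4 = -108.5
Services: 207.8 - 94.3 = 113.5
Primary income: 181.7 - 143.1 - 80.9 - 175.2 = -217.5
Secondary income: -14.7 + 31.5 = 16.8
Current account = (-108.5) + 113.5 + (-217.5) + 16.8 = -195.7
(Excluded from the current account — capital account: debt forgiveness received from foreign official creditors 35.6, capital transfers received from emigrants 36.0; financial account: domestic pension funds' purchases of foreign equities 139.6.)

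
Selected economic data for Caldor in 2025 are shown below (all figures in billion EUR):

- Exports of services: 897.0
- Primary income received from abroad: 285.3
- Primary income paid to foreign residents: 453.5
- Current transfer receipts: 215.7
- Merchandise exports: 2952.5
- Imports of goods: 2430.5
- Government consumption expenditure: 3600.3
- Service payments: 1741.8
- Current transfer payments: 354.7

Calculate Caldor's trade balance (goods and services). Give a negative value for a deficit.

-322.8

Goods balance = 2952.5 - 2430.5 = 522.0
Services balance = 897.0 - 1741.8 = -844.8
Trade balance (goods + services) = 522.0 + (-844.8) = -322.8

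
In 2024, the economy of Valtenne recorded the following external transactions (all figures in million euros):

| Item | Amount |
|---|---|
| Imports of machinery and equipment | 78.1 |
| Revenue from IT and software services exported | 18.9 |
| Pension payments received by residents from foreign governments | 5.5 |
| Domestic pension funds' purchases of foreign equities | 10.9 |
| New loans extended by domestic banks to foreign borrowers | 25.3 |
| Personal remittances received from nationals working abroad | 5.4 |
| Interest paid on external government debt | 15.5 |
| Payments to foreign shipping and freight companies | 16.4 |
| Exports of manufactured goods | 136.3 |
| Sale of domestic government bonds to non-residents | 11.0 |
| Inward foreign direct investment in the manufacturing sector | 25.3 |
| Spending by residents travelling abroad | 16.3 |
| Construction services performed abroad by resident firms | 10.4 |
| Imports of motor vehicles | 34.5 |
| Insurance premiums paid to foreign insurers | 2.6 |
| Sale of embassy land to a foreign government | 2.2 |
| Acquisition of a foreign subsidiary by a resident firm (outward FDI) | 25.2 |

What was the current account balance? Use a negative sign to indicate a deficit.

13.1

Goods: -34.5 + 136.3 - 78.1 = 23.7
Services: 10.4 - 16.3 - 16.4 + 18.9 - 2.6 = -6.0
Primary income: -15.5
Secondary income: 5.5 + 5.4 = 10.9
Current account = 23.7 + (-6.0) + (-15.5) + 10.9 = 13.1
(Excluded from the current account — financial account: domestic pension funds' purchases of foreign equities 10.9, new loans extended by domestic banks to foreign borrowers 25.3, sale of domestic government bonds to non-residents 11.0, inward foreign direct investment in the manufacturing sector 25.3, acquisition of a foreign subsidiary by a resident firm (outward FDI) 25.2; capital account: sale of embassy land to a foreign government 2.2.)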